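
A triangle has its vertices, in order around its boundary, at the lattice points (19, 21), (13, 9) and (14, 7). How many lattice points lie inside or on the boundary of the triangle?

17

Using the shoelace formula, 2A = |[19·9 − 13·21] + [13·7 − 14·9] + [14·21 − 19·7]| = 24, so the area is 12.
Along each edge there are gcd(|Δx|,|Δy|)+1 lattice points, so counting each shared vertex once the boundary has gcd(6,12) + gcd(1,2) + gcd(5,14) = 6+1+1 = 8.
Pick's theorem gives I = A − B/2 + 1 = 12 − 8/2 + 1 = 9, so the closed region contains I + B = 9 + 8 = 17 lattice points.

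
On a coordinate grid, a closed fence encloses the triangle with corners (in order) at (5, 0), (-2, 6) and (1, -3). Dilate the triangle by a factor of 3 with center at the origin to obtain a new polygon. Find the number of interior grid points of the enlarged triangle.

196

By the shoelace formula, twice the signed area is |[5·6 − (-2)·0] + [(-2)·(-3) − 1·6] + [1·0 − 5·(-3)]| = 45, so the area is 22.5.
The number of boundary lattice points is Σ gcd(|Δx|,|Δy|) = gcd(7,6) + gcd(3,9) + gcd(4,3) = 1+3+1 = 5.
Scaling by 3 multiplies the area by 3² = 9 (so the new area is 202.5) and multiplies the boundary lattice-point count by 3, giving 15.
By Pick's theorem, the interior count of the dilated polygon is 202.5 − 15/2 + 1 = 196.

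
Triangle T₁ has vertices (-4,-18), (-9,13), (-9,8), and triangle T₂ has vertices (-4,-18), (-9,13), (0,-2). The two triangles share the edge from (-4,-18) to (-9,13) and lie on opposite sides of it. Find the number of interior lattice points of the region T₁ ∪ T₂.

The union is the simple quadrilateral with vertices (-4,-18), (-9,8), (-9,13), (0,-2) in order.
The shoelace formula gives twice the area as |((-4)·8 − (-9)·(-18)) + ((-9)·13 − (-9)·8) + ((-9)·(-2) − 0·13) + (0·(-18) − (-4)·(-2))| = 229, so the area is 229/2.
Along each edge there are gcd(|Δx|,|Δy|)+1 lattice points, so counting each shared vertex once the boundary has gcd(5,26) + gcd(0,5) + gcd(9,15) + gcd(4,16) = 1+5+3+4 = 13.
By Pick's theorem I = A − B/2 + 1 = 229/2 − 13/2 + 1 = 109.

109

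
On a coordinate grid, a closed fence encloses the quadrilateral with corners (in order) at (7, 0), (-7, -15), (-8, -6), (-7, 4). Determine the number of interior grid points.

141

The shoelace formula gives twice the area as |[7·(-15) − (-7)·0] + [(-7)·(-6) − (-8)·(-15)] + [(-8)·4 − (-7)·(-6)] + [(-7)·0 − 7·4]| = 285, so the area is 142.5.
Summing gcd(|Δx|,|Δy|) over the edges gives the boundary count: gcd(14,15) + gcd(1,9) + gcd(1,10) + gcd(14,4) = 1+1+1+2 = 5.
By Pick's theorem A = I + B/2 − 1, so I = 142.5 − 5/2 + 1 = 141.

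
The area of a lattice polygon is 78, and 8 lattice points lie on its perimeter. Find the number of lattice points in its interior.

75

Pick's theorem A = I + B/2 − 1 rearranges to I = A − B/2 + 1 = 78 − 8/2 + 1 = 75.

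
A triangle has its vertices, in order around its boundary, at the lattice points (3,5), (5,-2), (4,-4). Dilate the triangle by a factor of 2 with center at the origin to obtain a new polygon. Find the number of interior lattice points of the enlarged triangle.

20

Using the shoelace formula, 2A = |[3·(-2) − 5·5] + [5·(-4) − 4·(-2)] + [4·5 − 3·(-4)]| = 11, so the area is 11/2.
Along each edge there are gcd(|Δx|,|Δy|)+1 lattice points, so counting each shared vertex once the boundary has gcd(2,7) + gcd(1,2) + gcd(1,9) = 1+1+1 = 3.
Scaling by 2 multiplies the area by 2² = 4 (so the new area is 22) and multiplies the boundary lattice-point count by 2, giving 6.
By Pick's theorem, the interior count of the dilated polygon is 22 − 6/2 + 1 = 20.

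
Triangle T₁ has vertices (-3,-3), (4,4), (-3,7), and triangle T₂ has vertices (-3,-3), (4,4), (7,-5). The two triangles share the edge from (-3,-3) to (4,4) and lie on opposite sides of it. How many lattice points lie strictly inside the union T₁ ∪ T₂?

70

The union is the simple quadrilateral with vertices (-3,-3), (-3,7), (4,4), (7,-5) in order.
By the shoelace formula, twice the signed area is |((-3)·7 − (-3)·(-3)) + ((-3)·4 − 4·7) + (4·(-5) − 7·4) + (7·(-3) − (-3)·(-5))| = 154, so the area is 77.
Summing gcd(|Δx|,|Δy|) over the edges gives the boundary count: gcd(0,10) + gcd(7,3) + gcd(3,9) + gcd(10,2) = 10+1+3+2 = 16.
By Pick's theorem I = A − B/2 + 1 = 77 − 16/2 + 1 = 70.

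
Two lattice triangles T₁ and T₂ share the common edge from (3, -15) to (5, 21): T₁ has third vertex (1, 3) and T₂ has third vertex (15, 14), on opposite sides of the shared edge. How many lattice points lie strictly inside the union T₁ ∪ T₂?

239

The union is the simple quadrilateral with vertices (3, -15), (1, 3), (5, 21), (15, 14) in order.
By the shoelace formula, twice the signed area is |[3·3 − 1·(-15)] + [1·21 − 5·3] + [5·14 − 15·21] + [15·(-15) − 3·14]| = 482, so the area is 241.
Along each edge there are gcd(|Δx|,|Δy|)+1 lattice points, so counting each shared vertex once the boundary has gcd(2,18) + gcd(4,18) + gcd(10,7) + gcd(12,29) = 2+2+1+1 = 6.
By Pick's theorem I = A − B/2 + 1 = 241 − 6/2 + 1 = 239.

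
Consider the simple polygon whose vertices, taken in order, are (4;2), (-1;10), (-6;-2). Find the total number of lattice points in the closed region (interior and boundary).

53

By the shoelace formula, twice the signed area is |[4·10 − (-1)·2] + [(-1)·(-2) − (-6)·10] + [(-6)·2 − 4·(-2)]| = 100, so the area is 50.
Summing gcd(|Δx|,|Δy|) over the edges gives the boundary count: gcd(5,8) + gcd(5,12) + gcd(10,4) = 1+1+2 = 4.
Pick's theorem gives I = A − B/2 + 1 = 50 − 4/2 + 1 = 49, so the closed region contains I + B = 49 + 4 = 53 lattice points.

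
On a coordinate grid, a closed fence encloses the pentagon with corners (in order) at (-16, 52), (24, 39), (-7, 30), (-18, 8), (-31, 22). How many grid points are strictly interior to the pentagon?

888

By the shoelace formula, twice the signed area is |[(-16)·39 − 24·52] + [24·30 − (-7)·39] + [(-7)·8 − (-18)·30] + [(-18)·22 − (-31)·8] + [(-31)·52 − (-16)·22]| = 1803, so the area is 901.5.
The number of boundary lattice points is Σ gcd(|Δx|,|Δy|) = gcd(40,13) + gcd(31,9) + gcd(11,22) + gcd(13,14) + gcd(15,30) = 1+1+11+1+15 = 29.
By Pick's theorem A = I + B/2 − 1, so I = 901.5 − 29/2 + 1 = 888.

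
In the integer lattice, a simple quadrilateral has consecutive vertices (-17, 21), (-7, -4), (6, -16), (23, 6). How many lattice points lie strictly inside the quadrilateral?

Using the shoelace formula, 2A = |[(-17)·(-4) − (-7)·21] + [(-7)·(-16) − 6·(-4)] + [6·6 − 23·(-16)] + [23·21 − (-17)·6]| = 1340, so the area is 670.
Along each edge there are gcd(|Δx|,|Δy|)+1 lattice points, so counting each shared vertex once the boundary has gcd(10,25) + gcd(13,12) + gcd(17,22) + gcd(40,15) = 5+1+1+5 = 12.
Pick's theorem gives I = A − B/2 + 1 = 670 − 12/2 + 1 = 665.

665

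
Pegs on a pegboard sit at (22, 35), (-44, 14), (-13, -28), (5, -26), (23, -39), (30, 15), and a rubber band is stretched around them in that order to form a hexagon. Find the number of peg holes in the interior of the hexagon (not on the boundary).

By the shoelace formula, twice the signed area is |[22·14 − (-44)·35] + [(-44)·(-28) − (-13)·14] + [(-13)·(-26) − 5·(-28)] + [5·(-39) − 23·(-26)] + [23·15 − 30·(-39)] + [30·35 − 22·15]| = 6378, so the area is 3189.
The number of boundary lattice points is Σ gcd(|Δx|,|Δy|) = gcd(66,21) + gcd(31,42) + gcd(18,2) + gcd(18,13) + gcd(7,54) + gcd(8,20) = 3+1+2+1+1+4 = 12.
Pick's theorem gives I = A − B/2 + 1 = 3189 − 12/2 + 1 = 3184.

3184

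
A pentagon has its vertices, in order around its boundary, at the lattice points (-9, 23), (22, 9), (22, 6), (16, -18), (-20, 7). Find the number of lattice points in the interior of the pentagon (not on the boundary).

Using the shoelace formula, 2A = |((-9)·9 − 22·23) + (22·6 − 22·9) + (22·(-18) − 16·6) + (16·7 − (-20)·(-18)) + ((-20)·23 − (-9)·7)| = 1790, so the area is 895.
Summing gcd(|Δx|,|Δy|) over the edges gives the boundary count: gcd(31,14) + gcd(0,3) + gcd(6,24) + gcd(36,25) + gcd(11,16) = 1+3+6+1+1 = 12.
By Pick's theorem A = I + B/2 − 1, so I = 895 − 12/2 + 1 = 890.

890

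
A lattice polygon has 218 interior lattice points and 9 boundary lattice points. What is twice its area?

Pick's theorem states A = I + B/2 − 1, so A = 218 + 9/2 − 1 = 443/2.
Hence 2A = 443.

443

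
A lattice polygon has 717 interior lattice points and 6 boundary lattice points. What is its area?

Pick's theorem states A = I + B/2 − 1, so A = 717 + 6/2 − 1 = 719.

719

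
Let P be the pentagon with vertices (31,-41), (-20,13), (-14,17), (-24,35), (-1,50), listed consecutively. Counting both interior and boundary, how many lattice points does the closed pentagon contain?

1671

Using the shoelace formula, 2A = |[31·13 − (-20)·(-41)] + [(-20)·17 − (-14)·13] + [(-14)·35 − (-24)·17] + [(-24)·50 − (-1)·35] + [(-1)·(-41) − 31·50]| = 3331, so the area is 3331/2.
The number of boundary lattice points is Σ gcd(|Δx|,|Δy|) = gcd(51,54) + gcd(6,4) + gcd(10,18) + gcd(23,15) + gcd(32,91) = 3+2+2+1+1 = 9.
Pick's theorem gives I = A − B/2 + 1 = 3331/2 − 9/2 + 1 = 1662, so the closed region contains I + B = 1662 + 9 = 1671 lattice points.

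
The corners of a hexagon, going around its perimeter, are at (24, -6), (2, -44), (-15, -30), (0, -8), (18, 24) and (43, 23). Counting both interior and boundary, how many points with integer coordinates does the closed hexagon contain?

1469

By the shoelace formula, twice the signed area is |(24·(-44) − 2·(-6)) + (2·(-30) − (-15)·(-44)) + ((-15)·(-8) − 0·(-30)) + (0·24 − 18·(-8)) + (18·23 − 43·24) + (43·(-6) − 24·23)| = 2928, so the area is 1464.
Summing gcd(|Δx|,|Δy|) over the edges gives the boundary count: gcd(22,38) + gcd(17,14) + gcd(15,22) + gcd(18,32) + gcd(25,1) + gcd(19,29) = 2+1+1+2+1+1 = 8.
Pick's theorem gives I = A − B/2 + 1 = 1464 − 8/2 + 1 = 1461, so the closed region contains I + B = 1461 + 8 = 1469 lattice points.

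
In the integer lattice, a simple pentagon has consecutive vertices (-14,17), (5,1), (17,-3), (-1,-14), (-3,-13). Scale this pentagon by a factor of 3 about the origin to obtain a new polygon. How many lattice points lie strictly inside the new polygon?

Using the shoelace formula, 2A = |[(-14)·1 − 5·17] + [5·(-3) − 17·1] + [17·(-14) − (-1)·(-3)] + [(-1)·(-13) − (-3)·(-14)] + [(-3)·17 − (-14)·(-13)]| = 634, so the area is 317.
Along each edge there are gcd(|Δx|,|Δy|)+1 lattice points, so counting each shared vertex once the boundary has gcd(19,16) + gcd(12,4) + gcd(18,11) + gcd(2,1) + gcd(11,30) = 1+4+1+1+1 = 8.
Scaling by 3 multiplies the area by 3² = 9 (so the new area is 2853) and multiplies the boundary lattice-point count by 3, giving 24.
By Pick's theorem, the interior count of the dilated polygon is 2853 − 24/2 + 1 = 2842.

2842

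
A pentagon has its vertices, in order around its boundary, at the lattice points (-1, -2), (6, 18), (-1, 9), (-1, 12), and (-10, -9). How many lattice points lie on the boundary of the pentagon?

9

Summing gcd(|Δx|,|Δy|) over the edges gives the boundary count: gcd(7,20) + gcd(7,9) + gcd(0,3) + gcd(9,21) + gcd(9,7) = 1+1+3+3+1 = 9.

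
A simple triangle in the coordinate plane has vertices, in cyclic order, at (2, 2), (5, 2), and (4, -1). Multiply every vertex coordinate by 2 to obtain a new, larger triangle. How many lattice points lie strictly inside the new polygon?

14

Using the shoelace formula, 2A = |[2·2 − 5·2] + [5·(-1) − 4·2] + [4·2 − 2·(-1)]| = 9, so the area is 9/2.
Along each edge there are gcd(|Δx|,|Δy|)+1 lattice points, so counting each shared vertex once the boundary has gcd(3,0) + gcd(1,3) + gcd(2,3) = 3+1+1 = 5.
Scaling by 2 multiplies the area by 2² = 4 (so the new area is 18) and multiplies the boundary lattice-point count by 2, giving 10.
By Pick's theorem, the interior count of the dilated polygon is 18 − 10/2 + 1 = 14.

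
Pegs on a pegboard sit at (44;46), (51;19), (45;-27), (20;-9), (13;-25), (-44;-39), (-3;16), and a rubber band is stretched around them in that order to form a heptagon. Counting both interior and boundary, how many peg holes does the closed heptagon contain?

3635

The shoelace formula gives twice the area as |(44·19 − 51·46) + (51·(-27) − 45·19) + (45·(-9) − 20·(-27)) + (20·(-25) − 13·(-9)) + (13·(-39) − (-44)·(-25)) + ((-44)·16 − (-3)·(-39)) + ((-3)·46 − 44·16)| = 7260, so the area is 3630.
The number of boundary lattice points is Σ gcd(|Δx|,|Δy|) = gcd(7,27) + gcd(6,46) + gcd(25,18) + gcd(7,16) + gcd(57,14) + gcd(41,55) + gcd(47,30) = 1+2+1+1+1+1+1 = 8.
Pick's theorem gives I = A − B/2 + 1 = 3630 − 8/2 + 1 = 3627, so the closed region contains I + B = 3627 + 8 = 3635 lattice points.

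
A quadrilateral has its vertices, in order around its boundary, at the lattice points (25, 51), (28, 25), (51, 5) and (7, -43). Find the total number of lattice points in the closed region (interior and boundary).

Using the shoelace formula, 2A = |[25·25 − 28·51] + [28·5 − 51·25] + [51·(-43) − 7·5] + [7·51 − 25·(-43)]| = 2734, so the area is 1367.
The number of boundary lattice points is Σ gcd(|Δx|,|Δy|) = gcd(3,26) + gcd(23,20) + gcd(44,48) + gcd(18,94) = 1+1+4+2 = 8.
Pick's theorem gives I = A − B/2 + 1 = 1367 − 8/2 + 1 = 1364, so the closed region contains I + B = 1364 + 8 = 1372 lattice points.

1372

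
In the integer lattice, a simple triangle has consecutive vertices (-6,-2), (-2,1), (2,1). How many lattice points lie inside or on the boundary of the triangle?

The shoelace formula gives twice the area as |((-6)·1 − (-2)·(-2)) + ((-2)·1 − 2·1) + (2·(-2) − (-6)·1)| = 12, so the area is 6.
The number of boundary lattice points is Σ gcd(|Δx|,|Δy|) = gcd(4,3) + gcd(4,0) + gcd(8,3) = 1+4+1 = 6.
Pick's theorem gives I = A − B/2 + 1 = 6 − 6/2 + 1 = 4, so the closed region contains I + B = 4 + 6 = 10 lattice points.

10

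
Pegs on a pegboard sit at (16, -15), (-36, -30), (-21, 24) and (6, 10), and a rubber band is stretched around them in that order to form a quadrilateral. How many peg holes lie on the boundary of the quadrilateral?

10

Summing gcd(|Δx|,|Δy|) over the edges gives the boundary count: gcd(52,15) + gcd(15,54) + gcd(27,14) + gcd(10,25) = 1+3+1+5 = 10.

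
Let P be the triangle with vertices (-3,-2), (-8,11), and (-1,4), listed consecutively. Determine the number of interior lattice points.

24

The shoelace formula gives twice the area as |[(-3)·11 − (-8)·(-2)] + [(-8)·4 − (-1)·11] + [(-1)·(-2) − (-3)·4]| = 56, so the area is 28.
The number of boundary lattice points is Σ gcd(|Δx|,|Δy|) = gcd(5,13) + gcd(7,7) + gcd(2,6) = 1+7+2 = 10.
By Pick's theorem A = I + B/2 − 1, so I = 28 − 10/2 + 1 = 24.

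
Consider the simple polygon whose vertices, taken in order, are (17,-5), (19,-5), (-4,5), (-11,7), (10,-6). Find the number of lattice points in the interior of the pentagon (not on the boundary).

78

By the shoelace formula, twice the signed area is |[17·(-5) − 19·(-5)] + [19·5 − (-4)·(-5)] + [(-4)·7 − (-11)·5] + [(-11)·(-6) − 10·7] + [10·(-5) − 17·(-6)]| = 160, so the area is 80.
The number of boundary lattice points is Σ gcd(|Δx|,|Δy|) = gcd(2,0) + gcd(23,10) + gcd(7,2) + gcd(21,13) + gcd(7,1) = 2+1+1+1+1 = 6.
By Pick's theorem A = I + B/2 − 1, so I = 80 − 6/2 + 1 = 78.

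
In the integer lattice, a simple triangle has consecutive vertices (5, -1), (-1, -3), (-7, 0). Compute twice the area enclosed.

30

By the shoelace formula, twice the signed area is |[5·(-3) − (-1)·(-1)] + [(-1)·0 − (-7)·(-3)] + [(-7)·(-1) − 5·0]| = 30, so the area is 15.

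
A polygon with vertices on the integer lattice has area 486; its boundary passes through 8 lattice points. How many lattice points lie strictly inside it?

Pick's theorem A = I + B/2 − 1 rearranges to I = A − B/2 + 1 = 486 − 8/2 + 1 = 483.

483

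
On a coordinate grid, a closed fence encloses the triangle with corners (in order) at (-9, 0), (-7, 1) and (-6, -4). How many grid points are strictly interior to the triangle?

5

By the shoelace formula, twice the signed area is |((-9)·1 − (-7)·0) + ((-7)·(-4) − (-6)·1) + ((-6)·0 − (-9)·(-4))| = 11, so the area is 11/2.
Along each edge there are gcd(|Δx|,|Δy|)+1 lattice points, so counting each shared vertex once the boundary has gcd(2,1) + gcd(1,5) + gcd(3,4) = 1+1+1 = 3.
By Pick's theorem A = I + B/2 − 1, so I = 11/2 − 3/2 + 1 = 5.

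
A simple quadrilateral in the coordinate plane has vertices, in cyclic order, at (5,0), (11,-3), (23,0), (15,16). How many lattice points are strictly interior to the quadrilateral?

By the shoelace formula, twice the signed area is |[5·(-3) − 11·0] + [11·0 − 23·(-3)] + [23·16 − 15·0] + [15·0 − 5·16]| = 342, so the area is 171.
Along each edge there are gcd(|Δx|,|Δy|)+1 lattice points, so counting each shared vertex once the boundary has gcd(6,3) + gcd(12,3) + gcd(8,16) + gcd(10,16) = 3+3+8+2 = 16.
By Pick's theorem A = I + B/2 − 1, so I = 171 − 16/2 + 1 = 164.

164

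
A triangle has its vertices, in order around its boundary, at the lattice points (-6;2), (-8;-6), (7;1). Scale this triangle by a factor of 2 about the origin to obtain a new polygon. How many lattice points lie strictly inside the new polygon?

209

By the shoelace formula, twice the signed area is |[(-6)·(-6) − (-8)·2] + [(-8)·1 − 7·(-6)] + [7·2 − (-6)·1]| = 106, so the area is 53.
Summing gcd(|Δx|,|Δy|) over the edges gives the boundary count: gcd(2,8) + gcd(15,7) + gcd(13,1) = 2+1+1 = 4.
Scaling by 2 multiplies the area by 2² = 4 (so the new area is 212) and multiplies the boundary lattice-point count by 2, giving 8.
By Pick's theorem, the interior count of the dilated polygon is 212 − 8/2 + 1 = 209.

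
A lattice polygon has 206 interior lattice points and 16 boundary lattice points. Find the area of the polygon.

213

Pick's theorem states A = I + B/2 − 1, so A = 206 + 16/2 − 1 = 213.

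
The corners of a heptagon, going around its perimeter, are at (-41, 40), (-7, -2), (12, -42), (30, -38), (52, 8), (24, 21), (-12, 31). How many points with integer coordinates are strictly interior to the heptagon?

3189

Using the shoelace formula, 2A = |[(-41)·(-2) − (-7)·40] + [(-7)·(-42) − 12·(-2)] + [12·(-38) − 30·(-42)] + [30·8 − 52·(-38)] + [52·21 − 24·8] + [24·31 − (-12)·21] + [(-12)·40 − (-41)·31]| = 6387, so the area is 6387/2.
The number of boundary lattice points is Σ gcd(|Δx|,|Δy|) = gcd(34,42) + gcd(19,40) + gcd(18,4) + gcd(22,46) + gcd(28,13) + gcd(36,10) + gcd(29,9) = 2+1+2+2+1+2+1 = 11.
Pick's theorem gives I = A − B/2 + 1 = 6387/2 − 11/2 + 1 = 3189.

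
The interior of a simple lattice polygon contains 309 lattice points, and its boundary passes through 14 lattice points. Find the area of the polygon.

315

By Pick's theorem, A = I + B/2 − 1 = 309 + 14/2 − 1 = 315.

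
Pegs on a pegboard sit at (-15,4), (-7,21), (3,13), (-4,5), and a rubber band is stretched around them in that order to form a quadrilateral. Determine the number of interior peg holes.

Using the shoelace formula, 2A = |[(-15)·21 − (-7)·4] + [(-7)·13 − 3·21] + [3·5 − (-4)·13] + [(-4)·4 − (-15)·5]| = 315, so the area is 157.5.
Along each edge there are gcd(|Δx|,|Δy|)+1 lattice points, so counting each shared vertex once the boundary has gcd(8,17) + gcd(10,8) + gcd(7,8) + gcd(11,1) = 1+2+1+1 = 5.
Pick's theorem gives I = A − B/2 + 1 = 157.5 − 5/2 + 1 = 156.

156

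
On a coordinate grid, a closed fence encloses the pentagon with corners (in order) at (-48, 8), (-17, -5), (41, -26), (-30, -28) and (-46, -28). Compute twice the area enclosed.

Using the shoelace formula, 2A = |[(-48)·(-5) − (-17)·8] + [(-17)·(-26) − 41·(-5)] + [41·(-28) − (-30)·(-26)] + [(-30)·(-28) − (-46)·(-28)] + [(-46)·8 − (-48)·(-28)]| = 3065, so the area is 1532.5.

3065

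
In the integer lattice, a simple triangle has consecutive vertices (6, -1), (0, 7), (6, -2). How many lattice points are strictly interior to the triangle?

1

Using the shoelace formula, 2A = |(6·7 − 0·(-1)) + (0·(-2) − 6·7) + (6·(-1) − 6·(-2))| = 6, so the area is 3.
The number of boundary lattice points is Σ gcd(|Δx|,|Δy|) = gcd(6,8) + gcd(6,9) + gcd(0,1) = 2+3+1 = 6.
Pick's theorem gives I = A − B/2 + 1 = 3 − 6/2 + 1 = 1.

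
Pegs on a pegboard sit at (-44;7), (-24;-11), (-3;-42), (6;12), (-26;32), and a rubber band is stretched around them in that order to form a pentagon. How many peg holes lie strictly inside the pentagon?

1779

By the shoelace formula, twice the signed area is |[(-44)·(-11) − (-24)·7] + [(-24)·(-42) − (-3)·(-11)] + [(-3)·12 − 6·(-42)] + [6·32 − (-26)·12] + [(-26)·7 − (-44)·32]| = 3573, so the area is 1786.5.
The number of boundary lattice points is Σ gcd(|Δx|,|Δy|) = gcd(20,18) + gcd(21,31) + gcd(9,54) + gcd(32,20) + gcd(18,25) = 2+1+9+4+1 = 17.
Pick's theorem gives I = A − B/2 + 1 = 1786.5 − 17/2 + 1 = 1779.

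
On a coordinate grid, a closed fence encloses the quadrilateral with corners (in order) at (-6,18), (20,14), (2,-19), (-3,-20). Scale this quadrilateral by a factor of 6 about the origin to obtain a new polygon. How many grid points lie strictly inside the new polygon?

20194

By the shoelace formula, twice the signed area is |[(-6)·14 − 20·18] + [20·(-19) − 2·14] + [2·(-20) − (-3)·(-19)] + [(-3)·18 − (-6)·(-20)]| = 1123, so the area is 1123/2.
The number of boundary lattice points is Σ gcd(|Δx|,|Δy|) = gcd(26,4) + gcd(18,33) + gcd(5,1) + gcd(3,38) = 2+3+1+1 = 7.
Scaling by 6 multiplies the area by 6² = 36 (so the new area is 20214) and multiplies the boundary lattice-point count by 6, giving 42.
By Pick's theorem, the interior count of the dilated polygon is 20214 − 42/2 + 1 = 20194.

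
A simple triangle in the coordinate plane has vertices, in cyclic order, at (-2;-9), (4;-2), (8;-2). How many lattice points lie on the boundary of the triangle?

The number of boundary lattice points is Σ gcd(|Δx|,|Δy|) = gcd(6,7) + gcd(4,0) + gcd(10,7) = 1+4+1 = 6.

6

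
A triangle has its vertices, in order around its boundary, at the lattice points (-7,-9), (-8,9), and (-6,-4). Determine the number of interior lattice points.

The shoelace formula gives twice the area as |[(-7)·9 − (-8)·(-9)] + [(-8)·(-4) − (-6)·9] + [(-6)·(-9) − (-7)·(-4)]| = 23, so the area is 23/2.
Along each edge there are gcd(|Δx|,|Δy|)+1 lattice points, so counting each shared vertex once the boundary has gcd(1,18) + gcd(2,13) + gcd(1,5) = 1+1+1 = 3.
By Pick's theorem A = I + B/2 − 1, so I = 23/2 − 3/2 + 1 = 11.

11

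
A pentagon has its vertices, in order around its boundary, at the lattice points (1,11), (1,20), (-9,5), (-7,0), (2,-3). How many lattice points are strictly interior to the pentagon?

The shoelace formula gives twice the area as |[1·20 − 1·11] + [1·5 − (-9)·20] + [(-9)·0 − (-7)·5] + [(-7)·(-3) − 2·0] + [2·11 − 1·(-3)]| = 275, so the area is 137.5.
Along each edge there are gcd(|Δx|,|Δy|)+1 lattice points, so counting each shared vertex once the boundary has gcd(0,9) + gcd(10,15) + gcd(2,5) + gcd(9,3) + gcd(1,14) = 9+5+1+3+1 = 19.
By Pick's theorem A = I + B/2 − 1, so I = 137.5 − 19/2 + 1 = 129.

129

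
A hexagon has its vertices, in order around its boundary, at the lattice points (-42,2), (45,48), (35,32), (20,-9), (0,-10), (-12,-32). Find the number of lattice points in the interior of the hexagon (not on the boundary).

2491

By the shoelace formula, twice the signed area is |((-42)·48 − 45·2) + (45·32 − 35·48) + (35·(-9) − 20·32) + (20·(-10) − 0·(-9)) + (0·(-32) − (-12)·(-10)) + ((-12)·2 − (-42)·(-32))| = 4989, so the area is 2494.5.
The number of boundary lattice points is Σ gcd(|Δx|,|Δy|) = gcd(87,46) + gcd(10,16) + gcd(15,41) + gcd(20,1) + gcd(12,22) + gcd(30,34) = 1+2+1+1+2+2 = 9.
Pick's theorem gives I = A − B/2 + 1 = 2494.5 − 9/2 + 1 = 2491.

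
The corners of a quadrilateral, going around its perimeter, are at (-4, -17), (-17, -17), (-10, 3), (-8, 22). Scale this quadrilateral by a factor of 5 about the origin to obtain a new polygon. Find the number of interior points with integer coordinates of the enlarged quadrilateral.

5136

The shoelace formula gives twice the area as |[(-4)·(-17) − (-17)·(-17)] + [(-17)·3 − (-10)·(-17)] + [(-10)·22 − (-8)·3] + [(-8)·(-17) − (-4)·22]| = 414, so the area is 207.
Summing gcd(|Δx|,|Δy|) over the edges gives the boundary count: gcd(13,0) + gcd(7,20) + gcd(2,19) + gcd(4,39) = 13+1+1+1 = 16.
Scaling by 5 multiplies the area by 5² = 25 (so the new area is 5175) and multiplies the boundary lattice-point count by 5, giving 80.
By Pick's theorem, the interior count of the dilated polygon is 5175 − 80/2 + 1 = 5136.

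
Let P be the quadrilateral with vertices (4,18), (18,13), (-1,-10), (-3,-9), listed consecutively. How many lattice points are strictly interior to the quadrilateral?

238

By the shoelace formula, twice the signed area is |[4·13 − 18·18] + [18·(-10) − (-1)·13] + [(-1)·(-9) − (-3)·(-10)] + [(-3)·18 − 4·(-9)]| = 478, so the area is 239.
Summing gcd(|Δx|,|Δy|) over the edges gives the boundary count: gcd(14,5) + gcd(19,23) + gcd(2,1) + gcd(7,27) = 1+1+1+1 = 4.
By Pick's theorem A = I + B/2 − 1, so I = 239 − 4/2 + 1 = 238.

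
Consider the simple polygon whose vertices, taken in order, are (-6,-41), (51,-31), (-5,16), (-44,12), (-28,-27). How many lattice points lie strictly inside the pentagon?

3044

The shoelace formula gives twice the area as |[(-6)·(-31) − 51·(-41)] + [51·16 − (-5)·(-31)] + [(-5)·12 − (-44)·16] + [(-44)·(-27) − (-28)·12] + [(-28)·(-41) − (-6)·(-27)]| = 6092, so the area is 3046.
Along each edge there are gcd(|Δx|,|Δy|)+1 lattice points, so counting each shared vertex once the boundary has gcd(57,10) + gcd(56,47) + gcd(39,4) + gcd(16,39) + gcd(22,14) = 1+1+1+1+2 = 6.
Pick's theorem gives I = A − B/2 + 1 = 3046 − 6/2 + 1 = 3044.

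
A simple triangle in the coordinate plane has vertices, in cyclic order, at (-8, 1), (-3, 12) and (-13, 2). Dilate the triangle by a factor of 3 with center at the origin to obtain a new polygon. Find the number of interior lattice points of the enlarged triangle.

253

The shoelace formula gives twice the area as |((-8)·12 − (-3)·1) + ((-3)·2 − (-13)·12) + ((-13)·1 − (-8)·2)| = 60, so the area is 30.
The number of boundary lattice points is Σ gcd(|Δx|,|Δy|) = gcd(5,11) + gcd(10,10) + gcd(5,1) = 1+10+1 = 12.
Scaling by 3 multiplies the area by 3² = 9 (so the new area is 270) and multiplies the boundary lattice-point count by 3, giving 36.
By Pick's theorem, the interior count of the dilated polygon is 270 − 36/2 + 1 = 253.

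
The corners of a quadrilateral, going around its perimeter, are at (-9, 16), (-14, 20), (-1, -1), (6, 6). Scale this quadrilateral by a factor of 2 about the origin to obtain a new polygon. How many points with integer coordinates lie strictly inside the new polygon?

443

Using the shoelace formula, 2A = |((-9)·20 − (-14)·16) + ((-14)·(-1) − (-1)·20) + ((-1)·6 − 6·(-1)) + (6·16 − (-9)·6)| = 228, so the area is 114.
The number of boundary lattice points is Σ gcd(|Δx|,|Δy|) = gcd(5,4) + gcd(13,21) + gcd(7,7) + gcd(15,10) = 1+1+7+5 = 14.
Scaling by 2 multiplies the area by 2² = 4 (so the new area is 456) and multiplies the boundary lattice-point count by 2, giving 28.
By Pick's theorem, the interior count of the dilated polygon is 456 − 28/2 + 1 = 443.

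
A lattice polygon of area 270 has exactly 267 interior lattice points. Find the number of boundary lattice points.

Pick's theorem gives A = I + B/2 − 1, so B = 2(A − I + 1) = 2(270 − 267 + 1) = 8.

8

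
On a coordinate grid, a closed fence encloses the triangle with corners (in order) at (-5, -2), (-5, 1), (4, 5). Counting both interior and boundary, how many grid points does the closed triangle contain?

17

The shoelace formula gives twice the area as |((-5)·1 − (-5)·(-2)) + ((-5)·5 − 4·1) + (4·(-2) − (-5)·5)| = 27, so the area is 13.5.
Summing gcd(|Δx|,|Δy|) over the edges gives the boundary count: gcd(0,3) + gcd(9,4) + gcd(9,7) = 3+1+1 = 5.
Pick's theorem gives I = A − B/2 + 1 = 13.5 − 5/2 + 1 = 12, so the closed region contains I + B = 12 + 5 = 17 lattice points.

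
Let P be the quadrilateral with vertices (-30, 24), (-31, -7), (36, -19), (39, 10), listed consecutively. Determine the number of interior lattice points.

2065

By the shoelace formula, twice the signed area is |((-30)·(-7) − (-31)·24) + ((-31)·(-19) − 36·(-7)) + (36·10 − 39·(-19)) + (39·24 − (-30)·10)| = 4132, so the area is 2066.
Along each edge there are gcd(|Δx|,|Δy|)+1 lattice points, so counting each shared vertex once the boundary has gcd(1,31) + gcd(67,12) + gcd(3,29) + gcd(69,14) = 1+1+1+1 = 4.
Pick's theorem gives I = A − B/2 + 1 = 2066 − 4/2 + 1 = 2065.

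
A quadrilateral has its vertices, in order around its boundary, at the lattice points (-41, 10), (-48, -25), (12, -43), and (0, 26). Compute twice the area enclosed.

5247

Using the shoelace formula, 2A = |[(-41)·(-25) − (-48)·10] + [(-48)·(-43) − 12·(-25)] + [12·26 − 0·(-43)] + [0·10 − (-41)·26]| = 5247, so the area is 2623.5.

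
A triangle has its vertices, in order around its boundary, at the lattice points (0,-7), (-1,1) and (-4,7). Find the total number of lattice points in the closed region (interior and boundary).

13

By the shoelace formula, twice the signed area is |[0·1 − (-1)·(-7)] + [(-1)·7 − (-4)·1] + [(-4)·(-7) − 0·7]| = 18, so the area is 9.
The number of boundary lattice points is Σ gcd(|Δx|,|Δy|) = gcd(1,8) + gcd(3,6) + gcd(4,14) = 1+3+2 = 6.
Pick's theorem gives I = A − B/2 + 1 = 9 − 6/2 + 1 = 7, so the closed region contains I + B = 7 + 6 = 13 lattice points.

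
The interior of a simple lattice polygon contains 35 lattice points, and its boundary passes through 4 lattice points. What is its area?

Pick's theorem states A = I + B/2 − 1, so A = 35 + 4/2 − 1 = 36.

36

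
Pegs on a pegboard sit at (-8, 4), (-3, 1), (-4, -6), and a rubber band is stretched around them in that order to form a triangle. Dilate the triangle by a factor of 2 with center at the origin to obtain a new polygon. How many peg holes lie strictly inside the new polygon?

By the shoelace formula, twice the signed area is |[(-8)·1 − (-3)·4] + [(-3)·(-6) − (-4)·1] + [(-4)·4 − (-8)·(-6)]| = 38, so the area is 19.
The number of boundary lattice points is Σ gcd(|Δx|,|Δy|) = gcd(5,3) + gcd(1,7) + gcd(4,10) = 1+1+2 = 4.
Scaling by 2 multiplies the area by 2² = 4 (so the new area is 76) and multiplies the boundary lattice-point count by 2, giving 8.
By Pick's theorem, the interior count of the dilated polygon is 76 − 8/2 + 1 = 73.

73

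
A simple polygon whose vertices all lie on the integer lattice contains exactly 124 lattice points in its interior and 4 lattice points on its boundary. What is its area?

125

Pick's theorem states A = I + B/2 − 1, so A = 124 + 4/2 − 1 = 125.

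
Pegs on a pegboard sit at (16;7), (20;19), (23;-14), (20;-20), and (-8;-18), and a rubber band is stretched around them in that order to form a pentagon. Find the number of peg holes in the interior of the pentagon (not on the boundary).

Using the shoelace formula, 2A = |(16·19 − 20·7) + (20·(-14) − 23·19) + (23·(-20) − 20·(-14)) + (20·(-18) − (-8)·(-20)) + ((-8)·7 − 16·(-18))| = 1021, so the area is 510.5.
The number of boundary lattice points is Σ gcd(|Δx|,|Δy|) = gcd(4,12) + gcd(3,33) + gcd(3,6) + gcd(28,2) + gcd(24,25) = 4+3+3+2+1 = 13.
Pick's theorem gives I = A − B/2 + 1 = 510.5 − 13/2 + 1 = 505.

505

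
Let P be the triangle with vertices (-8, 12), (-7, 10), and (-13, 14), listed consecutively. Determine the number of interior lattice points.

The shoelace formula gives twice the area as |((-8)·10 − (-7)·12) + ((-7)·14 − (-13)·10) + ((-13)·12 − (-8)·14)| = 8, so the area is 4.
Summing gcd(|Δx|,|Δy|) over the edges gives the boundary count: gcd(1,2) + gcd(6,4) + gcd(5,2) = 1+2+1 = 4.
By Pick's theorem A = I + B/2 − 1, so I = 4 − 4/2 + 1 = 3.

3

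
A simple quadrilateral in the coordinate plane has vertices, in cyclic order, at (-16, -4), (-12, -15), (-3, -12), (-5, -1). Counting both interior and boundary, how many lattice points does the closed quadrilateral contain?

123

Using the shoelace formula, 2A = |[(-16)·(-15) − (-12)·(-4)] + [(-12)·(-12) − (-3)·(-15)] + [(-3)·(-1) − (-5)·(-12)] + [(-5)·(-4) − (-16)·(-1)]| = 238, so the area is 119.
The number of boundary lattice points is Σ gcd(|Δx|,|Δy|) = gcd(4,11) + gcd(9,3) + gcd(2,11) + gcd(11,3) = 1+3+1+1 = 6.
Pick's theorem gives I = A − B/2 + 1 = 119 − 6/2 + 1 = 117, so the closed region contains I + B = 117 + 6 = 123 lattice points.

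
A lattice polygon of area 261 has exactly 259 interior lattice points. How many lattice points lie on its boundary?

Pick's theorem gives A = I + B/2 − 1, so B = 2(A − I + 1) = 2(261 − 259 + 1) = 6.

6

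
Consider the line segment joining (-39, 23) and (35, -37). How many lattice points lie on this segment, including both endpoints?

3

The number of lattice points on a segment between lattice points is gcd(|Δx|,|Δy|) + 1 = gcd(74,60) + 1 = 2 + 1 = 3.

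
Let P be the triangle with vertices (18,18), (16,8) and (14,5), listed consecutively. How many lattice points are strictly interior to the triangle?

By the shoelace formula, twice the signed area is |[18·8 − 16·18] + [16·5 − 14·8] + [14·18 − 18·5]| = 14, so the area is 7.
The number of boundary lattice points is Σ gcd(|Δx|,|Δy|) = gcd(2,10) + gcd(2,3) + gcd(4,13) = 2+1+1 = 4.
By Pick's theorem A = I + B/2 − 1, so I = 7 − 4/2 + 1 = 6.

6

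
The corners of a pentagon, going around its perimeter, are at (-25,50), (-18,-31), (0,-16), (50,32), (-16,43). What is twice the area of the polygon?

5700

By the shoelace formula, twice the signed area is |((-25)·(-31) − (-18)·50) + ((-18)·(-16) − 0·(-31)) + (0·32 − 50·(-16)) + (50·43 − (-16)·32) + ((-16)·50 − (-25)·43)| = 5700, so the area is 2850.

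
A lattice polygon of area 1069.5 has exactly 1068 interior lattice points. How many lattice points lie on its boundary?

5

Pick's theorem gives A = I + B/2 − 1, so B = 2(A − I + 1) = 2(1069.5 − 1068 + 1) = 5.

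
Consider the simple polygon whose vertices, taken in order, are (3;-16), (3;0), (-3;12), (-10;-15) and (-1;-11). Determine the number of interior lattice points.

By the shoelace formula, twice the signed area is |(3·0 − 3·(-16)) + (3·12 − (-3)·0) + ((-3)·(-15) − (-10)·12) + ((-10)·(-11) − (-1)·(-15)) + ((-1)·(-16) − 3·(-11))| = 393, so the area is 393/2.
Summing gcd(|Δx|,|Δy|) over the edges gives the boundary count: gcd(0,16) + gcd(6,12) + gcd(7,27) + gcd(9,4) + gcd(4,5) = 16+6+1+1+1 = 25.
By Pick's theorem A = I + B/2 − 1, so I = 393/2 − 25/2 + 1 = 185.

185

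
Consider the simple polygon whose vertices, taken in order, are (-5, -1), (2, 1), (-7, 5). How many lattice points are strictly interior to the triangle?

By the shoelace formula, twice the signed area is |((-5)·1 − 2·(-1)) + (2·5 − (-7)·1) + ((-7)·(-1) − (-5)·5)| = 46, so the area is 23.
The number of boundary lattice points is Σ gcd(|Δx|,|Δy|) = gcd(7,2) + gcd(9,4) + gcd(2,6) = 1+1+2 = 4.
By Pick's theorem A = I + B/2 − 1, so I = 23 − 4/2 + 1 = 22.

22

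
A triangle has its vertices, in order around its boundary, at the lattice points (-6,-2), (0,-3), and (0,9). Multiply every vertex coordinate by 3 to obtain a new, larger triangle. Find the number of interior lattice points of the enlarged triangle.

304

By the shoelace formula, twice the signed area is |((-6)·(-3) − 0·(-2)) + (0·9 − 0·(-3)) + (0·(-2) − (-6)·9)| = 72, so the area is 36.
The number of boundary lattice points is Σ gcd(|Δx|,|Δy|) = gcd(6,1) + gcd(0,12) + gcd(6,11) = 1+12+1 = 14.
Scaling by 3 multiplies the area by 3² = 9 (so the new area is 324) and multiplies the boundary lattice-point count by 3, giving 42.
By Pick's theorem, the interior count of the dilated polygon is 324 − 42/2 + 1 = 304.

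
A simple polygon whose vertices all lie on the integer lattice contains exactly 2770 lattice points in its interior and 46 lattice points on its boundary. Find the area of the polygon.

2792

By Pick's theorem, A = I + B/2 − 1 = 2770 + 46/2 − 1 = 2792.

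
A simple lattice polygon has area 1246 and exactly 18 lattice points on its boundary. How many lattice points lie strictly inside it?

1238

From Pick's theorem, I = A − B/2 + 1 = 1246 − 18/2 + 1 = 1238.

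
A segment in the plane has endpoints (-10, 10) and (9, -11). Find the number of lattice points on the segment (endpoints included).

2

The number of lattice points on a segment between lattice points is gcd(|Δx|,|Δy|) + 1 = gcd(19,21) + 1 = 1 + 1 = 2.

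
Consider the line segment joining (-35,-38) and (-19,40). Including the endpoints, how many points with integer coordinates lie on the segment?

3

The number of lattice points on a segment between lattice points is gcd(|Δx|,|Δy|) + 1 = gcd(16,78) + 1 = 2 + 1 = 3.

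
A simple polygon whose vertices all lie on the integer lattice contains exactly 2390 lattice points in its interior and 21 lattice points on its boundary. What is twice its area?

Pick's theorem states A = I + B/2 − 1, so A = 2390 + 21/2 − 1 = 4799/2.
Hence 2A = 4799.

4799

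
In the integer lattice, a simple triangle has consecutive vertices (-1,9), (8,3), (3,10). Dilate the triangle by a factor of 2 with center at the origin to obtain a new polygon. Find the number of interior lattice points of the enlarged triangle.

62

By the shoelace formula, twice the signed area is |[(-1)·3 − 8·9] + [8·10 − 3·3] + [3·9 − (-1)·10]| = 33, so the area is 16.5.
Summing gcd(|Δx|,|Δy|) over the edges gives the boundary count: gcd(9,6) + gcd(5,7) + gcd(4,1) = 3+1+1 = 5.
Scaling by 2 multiplies the area by 2² = 4 (so the new area is 66) and multiplies the boundary lattice-point count by 2, giving 10.
By Pick's theorem, the interior count of the dilated polygon is 66 − 10/2 + 1 = 62.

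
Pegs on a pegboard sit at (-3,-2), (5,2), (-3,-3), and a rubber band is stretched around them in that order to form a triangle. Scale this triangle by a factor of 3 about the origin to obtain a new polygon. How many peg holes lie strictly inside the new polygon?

28

Using the shoelace formula, 2A = |[(-3)·2 − 5·(-2)] + [5·(-3) − (-3)·2] + [(-3)·(-2) − (-3)·(-3)]| = 8, so the area is 4.
Summing gcd(|Δx|,|Δy|) over the edges gives the boundary count: gcd(8,4) + gcd(8,5) + gcd(0,1) = 4+1+1 = 6.
Scaling by 3 multiplies the area by 3² = 9 (so the new area is 36) and multiplies the boundary lattice-point count by 3, giving 18.
By Pick's theorem, the interior count of the dilated polygon is 36 − 18/2 + 1 = 28.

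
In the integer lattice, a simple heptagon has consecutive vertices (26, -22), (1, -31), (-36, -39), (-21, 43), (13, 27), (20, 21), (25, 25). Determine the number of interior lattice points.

3459

Using the shoelace formula, 2A = |(26·(-31) − 1·(-22)) + (1·(-39) − (-36)·(-31)) + ((-36)·43 − (-21)·(-39)) + ((-21)·27 − 13·43) + (13·21 − 20·27) + (20·25 − 25·21) + (25·(-22) − 26·25)| = 6924, so the area is 3462.
The number of boundary lattice points is Σ gcd(|Δx|,|Δy|) = gcd(25,9) + gcd(37,8) + gcd(15,82) + gcd(34,16) + gcd(7,6) + gcd(5,4) + gcd(1,47) = 1+1+1+2+1+1+1 = 8.
By Pick's theorem A = I + B/2 − 1, so I = 3462 − 8/2 + 1 = 3459.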